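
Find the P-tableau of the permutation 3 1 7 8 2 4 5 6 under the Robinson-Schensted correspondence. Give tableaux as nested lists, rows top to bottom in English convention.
Insert 3: appended to row 1. P = [[3]].
Insert 1: 1 bumps 3 from row 1; 3 starts row 2. P = [[1], [3]].
Insert 7: appended to row 1. P = [[1, 7], [3]].
Insert 8: appended to row 1. P = [[1, 7, 8], [3]].
Insert 2: 2 bumps 7 from row 1; 7 appends to row 2. P = [[1, 2, 8], [3, 7]].
Insert 4: 4 bumps 8 from row 1; 8 appends to row 2. P = [[1, 2, 4], [3, 7, 8]].
Insert 5: appended to row 1. P = [[1, 2, 4, 5], [3, 7, 8]].
Insert 6: appended to row 1. P = [[1, 2, 4, 5, 6], [3, 7, 8]].

So P = [[1, 2, 4, 5, 6], [3, 7, 8]].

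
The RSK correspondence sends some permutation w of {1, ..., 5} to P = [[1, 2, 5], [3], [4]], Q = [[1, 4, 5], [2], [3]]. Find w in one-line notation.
Reverse the RSK construction: for i from n down to 1, find the cell of Q containing i, remove the entry at that cell from P, and reverse-bump it up through P; the value ejected from row 1 is w(i).

Step i=5: Q has 5 at row 1, column 3; remove that cell from P, ejecting 5. So w(5) = 5. P is now [[1, 2], [3], [4]].
Step i=4: Q has 4 at row 1, column 2; remove that cell from P, ejecting 2. So w(4) = 2. P is now [[1], [3], [4]].
Step i=3: Q has 3 at row 3, column 1; remove 4 from row 3 of P and reverse-bump: 4 enters row 2 and ejects 3; 3 enters row 1 and ejects 1. So w(3) = 1. P is now [[3], [4]].
Step i=2: Q has 2 at row 2, column 1; remove 4 from row 2 of P and reverse-bump: 4 enters row 1 and ejects 3. So w(2) = 3. P is now [[4]].
Step i=1: Q has 1 at row 1, column 1; remove that cell from P, ejecting 4. So w(1) = 4. P is now [].

So w = 4 3 1 2 5.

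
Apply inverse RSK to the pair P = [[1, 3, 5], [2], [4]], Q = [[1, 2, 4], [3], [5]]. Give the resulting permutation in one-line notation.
Reverse the RSK construction: for i from n down to 1, find the cell of Q containing i, remove the entry at that cell from P, and reverse-bump it up through P; the value ejected from row 1 is w(i).

Step i=5: Q has 5 at row 3, column 1; remove 4 from row 3 of P and reverse-bump: 4 enters row 2 and ejects 2; 2 enters row 1 and ejects 1. So w(5) = 1. P is now [[2, 3, 5], [4]].
Step i=4: Q has 4 at row 1, column 3; remove that cell from P, ejecting 5. So w(4) = 5. P is now [[2, 3], [4]].
Step i=3: Q has 3 at row 2, column 1; remove 4 from row 2 of P and reverse-bump: 4 enters row 1 and ejects 3. So w(3) = 3. P is now [[2, 4]].
Step i=2: Q has 2 at row 1, column 2; remove that cell from P, ejecting 4. So w(2) = 4. P is now [[2]].
Step i=1: Q has 1 at row 1, column 1; remove that cell from P, ejecting 2. So w(1) = 2. P is now [].

So w = 2 4 3 5 1.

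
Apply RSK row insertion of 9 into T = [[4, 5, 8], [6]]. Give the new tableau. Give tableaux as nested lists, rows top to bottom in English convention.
[[4, 5, 8, 9], [6]]

9 is larger than every entry of row 1, so it is appended to row 1. The new tableau is [[4, 5, 8, 9], [6]].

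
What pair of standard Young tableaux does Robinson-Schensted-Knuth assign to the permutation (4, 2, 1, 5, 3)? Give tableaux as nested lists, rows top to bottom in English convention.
Insert each entry of the permutation into P by Schensted row insertion, recording in Q the position of each new cell.

After inserting 4: P = [[4]].
After inserting 2: P = [[2], [4]].
After inserting 1: P = [[1], [2], [4]].
After inserting 5: P = [[1, 5], [2], [4]].
After inserting 3: P = [[1, 3], [2, 5], [4]].

So P = [[1, 3], [2, 5], [4]], Q = [[1, 4], [2, 5], [3]].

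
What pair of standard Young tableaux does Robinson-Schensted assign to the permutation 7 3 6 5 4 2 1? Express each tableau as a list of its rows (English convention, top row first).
P = [[1, 4], [2], [3], [5], [6], [7]], Q = [[1, 3], [2], [4], [5], [6], [7]]

Insert each entry of the permutation into P by Schensted row insertion, recording in Q the position of each new cell.

Insert 7: appended to row 1. P = [[7]], Q = [[1]].
Insert 3: 3 bumps 7 from row 1; 7 starts row 2. P = [[3], [7]], Q = [[1], [2]].
Insert 6: appended to row 1. P = [[3, 6], [7]], Q = [[1, 3], [2]].
Insert 5: 5 bumps 6 from row 1; 6 bumps 7 from row 2; 7 starts row 3. P = [[3, 5], [6], [7]], Q = [[1, 3], [2], [4]].
Insert 4: 4 bumps 5 from row 1; 5 bumps 6 from row 2; 6 bumps 7 from row 3; 7 starts row 4. P = [[3, 4], [5], [6], [7]], Q = [[1, 3], [2], [4], [5]].
Insert 2: 2 bumps 3 from row 1; 3 bumps 5 from row 2; 5 bumps 6 from row 3; 6 bumps 7 from row 4; 7 starts row 5. P = [[2, 4], [3], [5], [6], [7]], Q = [[1, 3], [2], [4], [5], [6]].
Insert 1: 1 bumps 2 from row 1; 2 bumps 3 from row 2; 3 bumps 5 from row 3; 5 bumps 6 from row 4; 6 bumps 7 from row 5; 7 starts row 6. P = [[1, 4], [2], [3], [5], [6], [7]], Q = [[1, 3], [2], [4], [5], [6], [7]].

So P = [[1, 4], [2], [3], [5], [6], [7]], Q = [[1, 3], [2], [4], [5], [6], [7]].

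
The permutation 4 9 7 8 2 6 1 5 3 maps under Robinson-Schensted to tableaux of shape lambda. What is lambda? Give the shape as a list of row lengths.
RSK row insertion gives P = [[1, 3, 8], [2, 5], [4, 6], [7], [9]], which has shape [3, 2, 2, 1, 1].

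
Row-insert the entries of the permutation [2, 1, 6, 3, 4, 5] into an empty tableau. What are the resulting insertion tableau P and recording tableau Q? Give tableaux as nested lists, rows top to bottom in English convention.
P = [[1, 3, 4, 5], [2, 6]], Q = [[1, 3, 5, 6], [2, 4]]

Insert each entry of the permutation into P by Schensted row insertion, recording in Q the position of each new cell.

Insert 2: appended to row 1. P = [[2]].
Insert 1: 1 bumps 2 from row 1; 2 starts row 2. P = [[1], [2]].
Insert 6: appended to row 1. P = [[1, 6], [2]].
Insert 3: 3 bumps 6 from row 1; 6 appends to row 2. P = [[1, 3], [2, 6]].
Insert 4: appended to row 1. P = [[1, 3, 4], [2, 6]].
Insert 5: appended to row 1. P = [[1, 3, 4, 5], [2, 6]].

So P = [[1, 3, 4, 5], [2, 6]], Q = [[1, 3, 5, 6], [2, 4]].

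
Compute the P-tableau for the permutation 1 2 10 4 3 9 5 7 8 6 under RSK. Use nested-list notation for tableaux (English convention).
P = [[1, 2, 3, 5, 6, 8], [4, 7], [9], [10]]

After inserting 1: P = [[1]].
After inserting 2: P = [[1, 2]].
After inserting 10: P = [[1, 2, 10]].
After inserting 4: P = [[1, 2, 4], [10]].
After inserting 3: P = [[1, 2, 3], [4], [10]].
After inserting 9: P = [[1, 2, 3, 9], [4], [10]].
After inserting 5: P = [[1, 2, 3, 5], [4, 9], [10]].
After inserting 7: P = [[1, 2, 3, 5, 7], [4, 9], [10]].
After inserting 8: P = [[1, 2, 3, 5, 7, 8], [4, 9], [10]].
After inserting 6: P = [[1, 2, 3, 5, 6, 8], [4, 7], [9], [10]].

So P = [[1, 2, 3, 5, 6, 8], [4, 7], [9], [10]].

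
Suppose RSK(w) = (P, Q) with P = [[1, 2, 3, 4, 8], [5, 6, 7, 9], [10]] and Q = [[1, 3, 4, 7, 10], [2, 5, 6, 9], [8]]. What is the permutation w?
Reverse the RSK construction: for i from n down to 1, find the cell of Q containing i, remove the entry at that cell from P, and reverse-bump it up through P; the value ejected from row 1 is w(i).

Step i=10: Q has 10 at row 1, column 5; remove that cell from P, ejecting 8. So w(10) = 8. P is now [[1, 2, 3, 4], [5, 6, 7, 9], [10]].
Step i=9: Q has 9 at row 2, column 4; remove 9 from row 2 of P and reverse-bump: 9 enters row 1 and ejects 4. So w(9) = 4. P is now [[1, 2, 3, 9], [5, 6, 7], [10]].
Step i=8: Q has 8 at row 3, column 1; remove 10 from row 3 of P and reverse-bump: 10 enters row 2 and ejects 7; 7 enters row 1 and ejects 3. So w(8) = 3. P is now [[1, 2, 7, 9], [5, 6, 10]].
Step i=7: Q has 7 at row 1, column 4; remove that cell from P, ejecting 9. So w(7) = 9. P is now [[1, 2, 7], [5, 6, 10]].
Step i=6: Q has 6 at row 2, column 3; remove 10 from row 2 of P and reverse-bump: 10 enters row 1 and ejects 7. So w(6) = 7. P is now [[1, 2, 10], [5, 6]].
Step i=5: Q has 5 at row 2, column 2; remove 6 from row 2 of P and reverse-bump: 6 enters row 1 and ejects 2. So w(5) = 2. P is now [[1, 6, 10], [5]].
Step i=4: Q has 4 at row 1, column 3; remove that cell from P, ejecting 10. So w(4) = 10. P is now [[1, 6], [5]].
Step i=3: Q has 3 at row 1, column 2; remove that cell from P, ejecting 6. So w(3) = 6. P is now [[1], [5]].
Step i=2: Q has 2 at row 2, column 1; remove 5 from row 2 of P and reverse-bump: 5 enters row 1 and ejects 1. So w(2) = 1. P is now [[5]].
Step i=1: Q has 1 at row 1, column 1; remove that cell from P, ejecting 5. So w(1) = 5. P is now [].

So w = 5 1 6 10 2 7 9 3 4 8.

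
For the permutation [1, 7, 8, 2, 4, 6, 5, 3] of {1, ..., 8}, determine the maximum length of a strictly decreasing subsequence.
4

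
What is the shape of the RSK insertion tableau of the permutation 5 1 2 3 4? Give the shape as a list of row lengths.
Row-insert each entry into an empty tableau.

After inserting 5: P = [[5]].
After inserting 1: P = [[1], [5]].
After inserting 2: P = [[1, 2], [5]].
After inserting 3: P = [[1, 2, 3], [5]].
After inserting 4: P = [[1, 2, 3, 4], [5]].

The final insertion tableau P = [[1, 2, 3, 4], [5]] has shape [4, 1].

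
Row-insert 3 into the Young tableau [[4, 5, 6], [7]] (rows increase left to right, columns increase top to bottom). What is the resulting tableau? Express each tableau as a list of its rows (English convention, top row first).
In row 1, 3 replaces 4 (the leftmost entry greater than 3); 4 is bumped to row 2. In row 2, 4 replaces 7 (the leftmost entry greater than 4); 7 is bumped to row 3. 7 starts a new row 3. The new tableau is [[3, 5, 6], [4], [7]].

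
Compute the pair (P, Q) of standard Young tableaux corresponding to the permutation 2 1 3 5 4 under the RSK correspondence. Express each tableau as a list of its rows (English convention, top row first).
P = [[1, 3, 4], [2, 5]], Q = [[1, 3, 4], [2, 5]]

Insert each entry of the permutation into P by Schensted row insertion, recording in Q the position of each new cell.

Insert 2: appended to row 1. P = [[2]].
Insert 1: 1 bumps 2 from row 1; 2 starts row 2. P = [[1], [2]].
Insert 3: appended to row 1. P = [[1, 3], [2]].
Insert 5: appended to row 1. P = [[1, 3, 5], [2]].
Insert 4: 4 bumps 5 from row 1; 5 appends to row 2. P = [[1, 3, 4], [2, 5]].

So P = [[1, 3, 4], [2, 5]], Q = [[1, 3, 4], [2, 5]].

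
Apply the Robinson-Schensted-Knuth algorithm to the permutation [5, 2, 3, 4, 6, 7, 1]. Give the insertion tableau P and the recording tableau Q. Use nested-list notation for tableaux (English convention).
P = [[1, 3, 4, 6, 7], [2], [5]], Q = [[1, 3, 4, 5, 6], [2], [7]]

Insert each entry of the permutation into P by Schensted row insertion, recording in Q the position of each new cell.

After inserting 5: P = [[5]].
After inserting 2: P = [[2], [5]].
After inserting 3: P = [[2, 3], [5]].
After inserting 4: P = [[2, 3, 4], [5]].
After inserting 6: P = [[2, 3, 4, 6], [5]].
After inserting 7: P = [[2, 3, 4, 6, 7], [5]].
After inserting 1: P = [[1, 3, 4, 6, 7], [2], [5]].

So P = [[1, 3, 4, 6, 7], [2], [5]], Q = [[1, 3, 4, 5, 6], [2], [7]].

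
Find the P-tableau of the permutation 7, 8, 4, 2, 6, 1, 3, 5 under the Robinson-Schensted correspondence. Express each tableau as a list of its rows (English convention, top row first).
Insert 7: appended to row 1. P = [[7]].
Insert 8: appended to row 1. P = [[7, 8]].
Insert 4: 4 bumps 7 from row 1; 7 starts row 2. P = [[4, 8], [7]].
Insert 2: 2 bumps 4 from row 1; 4 bumps 7 from row 2; 7 starts row 3. P = [[2, 8], [4], [7]].
Insert 6: 6 bumps 8 from row 1; 8 appends to row 2. P = [[2, 6], [4, 8], [7]].
Insert 1: 1 bumps 2 from row 1; 2 bumps 4 from row 2; 4 bumps 7 from row 3; 7 starts row 4. P = [[1, 6], [2, 8], [4], [7]].
Insert 3: 3 bumps 6 from row 1; 6 bumps 8 from row 2; 8 appends to row 3. P = [[1, 3], [2, 6], [4, 8], [7]].
Insert 5: appended to row 1. P = [[1, 3, 5], [2, 6], [4, 8], [7]].

So P = [[1, 3, 5], [2, 6], [4, 8], [7]].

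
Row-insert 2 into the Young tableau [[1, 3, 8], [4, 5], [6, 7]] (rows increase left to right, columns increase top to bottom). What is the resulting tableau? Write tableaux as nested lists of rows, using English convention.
In row 1, 2 replaces 3 (the leftmost entry greater than 2); 3 is bumped to row 2. In row 2, 3 replaces 4 (the leftmost entry greater than 3); 4 is bumped to row 3. In row 3, 4 replaces 6 (the leftmost entry greater than 4); 6 is bumped to row 4. 6 starts a new row 4. The new tableau is [[1, 2, 8], [3, 5], [4, 7], [6]].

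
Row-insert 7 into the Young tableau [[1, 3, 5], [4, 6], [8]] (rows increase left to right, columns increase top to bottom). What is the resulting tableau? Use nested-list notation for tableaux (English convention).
[[1, 3, 5, 7], [4, 6], [8]]

7 is larger than every entry of row 1, so it is appended to row 1. The new tableau is [[1, 3, 5, 7], [4, 6], [8]].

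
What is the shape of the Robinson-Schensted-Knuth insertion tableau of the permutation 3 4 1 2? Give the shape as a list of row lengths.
Row-insert each entry into an empty tableau.

After inserting 3: P = [[3]].
After inserting 4: P = [[3, 4]].
After inserting 1: P = [[1, 4], [3]].
After inserting 2: P = [[1, 2], [3, 4]].

The final insertion tableau P = [[1, 2], [3, 4]] has shape [2, 2].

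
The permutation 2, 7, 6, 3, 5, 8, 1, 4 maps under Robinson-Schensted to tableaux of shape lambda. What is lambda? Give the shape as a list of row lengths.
[4, 2, 1, 1]

RSK row insertion gives P = [[1, 3, 4, 8], [2, 5], [6], [7]], which has shape [4, 2, 1, 1].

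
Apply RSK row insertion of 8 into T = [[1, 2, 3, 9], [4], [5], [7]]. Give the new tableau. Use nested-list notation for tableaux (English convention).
[[1, 2, 3, 8], [4, 9], [5], [7]]

In row 1, 8 replaces 9 (the leftmost entry greater than 8); 9 is bumped to row 2. 9 is appended to row 2. The new tableau is [[1, 2, 3, 8], [4, 9], [5], [7]].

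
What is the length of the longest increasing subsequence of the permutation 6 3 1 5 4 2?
2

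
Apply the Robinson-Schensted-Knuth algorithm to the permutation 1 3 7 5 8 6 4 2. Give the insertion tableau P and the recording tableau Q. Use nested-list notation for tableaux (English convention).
P = [[1, 2, 4, 6], [3, 8], [5], [7]], Q = [[1, 2, 3, 5], [4, 6], [7], [8]]

Insert each entry of the permutation into P by Schensted row insertion, recording in Q the position of each new cell.

Insert 1: appended to row 1. P = [[1]].
Insert 3: appended to row 1. P = [[1, 3]].
Insert 7: appended to row 1. P = [[1, 3, 7]].
Insert 5: 5 bumps 7 from row 1; 7 starts row 2. P = [[1, 3, 5], [7]].
Insert 8: appended to row 1. P = [[1, 3, 5, 8], [7]].
Insert 6: 6 bumps 8 from row 1; 8 appends to row 2. P = [[1, 3, 5, 6], [7, 8]].
Insert 4: 4 bumps 5 from row 1; 5 bumps 7 from row 2; 7 starts row 3. P = [[1, 3, 4, 6], [5, 8], [7]].
Insert 2: 2 bumps 3 from row 1; 3 bumps 5 from row 2; 5 bumps 7 from row 3; 7 starts row 4. P = [[1, 2, 4, 6], [3, 8], [5], [7]].

So P = [[1, 2, 4, 6], [3, 8], [5], [7]], Q = [[1, 2, 3, 5], [4, 6], [7], [8]].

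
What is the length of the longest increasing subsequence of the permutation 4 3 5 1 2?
2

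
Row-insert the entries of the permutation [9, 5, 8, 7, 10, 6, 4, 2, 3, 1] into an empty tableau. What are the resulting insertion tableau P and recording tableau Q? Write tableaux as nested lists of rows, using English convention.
P = [[1, 3, 10], [2, 6], [4], [5], [7], [8], [9]], Q = [[1, 3, 5], [2, 9], [4], [6], [7], [8], [10]]

Insert each entry of the permutation into P by Schensted row insertion, recording in Q the position of each new cell.

Insert 9: appended to row 1. P = [[9]], Q = [[1]].
Insert 5: 5 bumps 9 from row 1; 9 starts row 2. P = [[5], [9]], Q = [[1], [2]].
Insert 8: appended to row 1. P = [[5, 8], [9]], Q = [[1, 3], [2]].
Insert 7: 7 bumps 8 from row 1; 8 bumps 9 from row 2; 9 starts row 3. P = [[5, 7], [8], [9]], Q = [[1, 3], [2], [4]].
Insert 10: appended to row 1. P = [[5, 7, 10], [8], [9]], Q = [[1, 3, 5], [2], [4]].
Insert 6: 6 bumps 7 from row 1; 7 bumps 8 from row 2; 8 bumps 9 from row 3; 9 starts row 4. P = [[5, 6, 10], [7], [8], [9]], Q = [[1, 3, 5], [2], [4], [6]].
Insert 4: 4 bumps 5 from row 1; 5 bumps 7 from row 2; 7 bumps 8 from row 3; 8 bumps 9 from row 4; 9 starts row 5. P = [[4, 6, 10], [5], [7], [8], [9]], Q = [[1, 3, 5], [2], [4], [6], [7]].
Insert 2: 2 bumps 4 from row 1; 4 bumps 5 from row 2; 5 bumps 7 from row 3; 7 bumps 8 from row 4; 8 bumps 9 from row 5; 9 starts row 6. P = [[2, 6, 10], [4], [5], [7], [8], [9]], Q = [[1, 3, 5], [2], [4], [6], [7], [8]].
Insert 3: 3 bumps 6 from row 1; 6 appends to row 2. P = [[2, 3, 10], [4, 6], [5], [7], [8], [9]], Q = [[1, 3, 5], [2, 9], [4], [6], [7], [8]].
Insert 1: 1 bumps 2 from row 1; 2 bumps 4 from row 2; 4 bumps 5 from row 3; 5 bumps 7 from row 4; 7 bumps 8 from row 5; 8 bumps 9 from row 6; 9 starts row 7. P = [[1, 3, 10], [2, 6], [4], [5], [7], [8], [9]], Q = [[1, 3, 5], [2, 9], [4], [6], [7], [8], [10]].

So P = [[1, 3, 10], [2, 6], [4], [5], [7], [8], [9]], Q = [[1, 3, 5], [2, 9], [4], [6], [7], [8], [10]].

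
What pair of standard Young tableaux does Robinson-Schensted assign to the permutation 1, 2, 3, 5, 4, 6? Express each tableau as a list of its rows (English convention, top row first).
Insert each entry of the permutation into P by Schensted row insertion, recording in Q the position of each new cell.

After inserting 1: P = [[1]].
After inserting 2: P = [[1, 2]].
After inserting 3: P = [[1, 2, 3]].
After inserting 5: P = [[1, 2, 3, 5]].
After inserting 4: P = [[1, 2, 3, 4], [5]].
After inserting 6: P = [[1, 2, 3, 4, 6], [5]].

So P = [[1, 2, 3, 4, 6], [5]], Q = [[1, 2, 3, 4, 6], [5]].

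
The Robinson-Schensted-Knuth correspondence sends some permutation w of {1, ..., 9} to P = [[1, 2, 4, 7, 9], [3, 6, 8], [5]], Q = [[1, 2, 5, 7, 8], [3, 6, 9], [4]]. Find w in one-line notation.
Reverse the RSK construction: for i from n down to 1, find the cell of Q containing i, remove the entry at that cell from P, and reverse-bump it up through P; the value ejected from row 1 is w(i).

Step i=9: Q has 9 at row 2, column 3; remove 8 from row 2 of P and reverse-bump: 8 enters row 1 and ejects 7. So w(9) = 7. P is now [[1, 2, 4, 8, 9], [3, 6], [5]].
Step i=8: Q has 8 at row 1, column 5; remove that cell from P, ejecting 9. So w(8) = 9. P is now [[1, 2, 4, 8], [3, 6], [5]].
Step i=7: Q has 7 at row 1, column 4; remove that cell from P, ejecting 8. So w(7) = 8. P is now [[1, 2, 4], [3, 6], [5]].
Step i=6: Q has 6 at row 2, column 2; remove 6 from row 2 of P and reverse-bump: 6 enters row 1 and ejects 4. So w(6) = 4. P is now [[1, 2, 6], [3], [5]].
Step i=5: Q has 5 at row 1, column 3; remove that cell from P, ejecting 6. So w(5) = 6. P is now [[1, 2], [3], [5]].
Step i=4: Q has 4 at row 3, column 1; remove 5 from row 3 of P and reverse-bump: 5 enters row 2 and ejects 3; 3 enters row 1 and ejects 2. So w(4) = 2. P is now [[1, 3], [5]].
Step i=3: Q has 3 at row 2, column 1; remove 5 from row 2 of P and reverse-bump: 5 enters row 1 and ejects 3. So w(3) = 3. P is now [[1, 5]].
Step i=2: Q has 2 at row 1, column 2; remove that cell from P, ejecting 5. So w(2) = 5. P is now [[1]].
Step i=1: Q has 1 at row 1, column 1; remove that cell from P, ejecting 1. So w(1) = 1. P is now [].

So w = 1 5 3 2 6 4 8 9 7.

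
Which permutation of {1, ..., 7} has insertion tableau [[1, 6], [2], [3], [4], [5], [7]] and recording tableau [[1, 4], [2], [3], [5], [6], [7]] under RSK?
Reverse the RSK construction: for i from n down to 1, find the cell of Q containing i, remove the entry at that cell from P, and reverse-bump it up through P; the value ejected from row 1 is w(i).

Step i=7: Q has 7 at row 6, column 1; remove 7 from row 6 of P and reverse-bump: 7 enters row 5 and ejects 5; 5 enters row 4 and ejects 4; 4 enters row 3 and ejects 3; 3 enters row 2 and ejects 2; 2 enters row 1 and ejects 1. So w(7) = 1. P is now [[2, 6], [3], [4], [5], [7]].
Step i=6: Q has 6 at row 5, column 1; remove 7 from row 5 of P and reverse-bump: 7 enters row 4 and ejects 5; 5 enters row 3 and ejects 4; 4 enters row 2 and ejects 3; 3 enters row 1 and ejects 2. So w(6) = 2. P is now [[3, 6], [4], [5], [7]].
Step i=5: Q has 5 at row 4, column 1; remove 7 from row 4 of P and reverse-bump: 7 enters row 3 and ejects 5; 5 enters row 2 and ejects 4; 4 enters row 1 and ejects 3. So w(5) = 3. P is now [[4, 6], [5], [7]].
Step i=4: Q has 4 at row 1, column 2; remove that cell from P, ejecting 6. So w(4) = 6. P is now [[4], [5], [7]].
Step i=3: Q has 3 at row 3, column 1; remove 7 from row 3 of P and reverse-bump: 7 enters row 2 and ejects 5; 5 enters row 1 and ejects 4. So w(3) = 4. P is now [[5], [7]].
Step i=2: Q has 2 at row 2, column 1; remove 7 from row 2 of P and reverse-bump: 7 enters row 1 and ejects 5. So w(2) = 5. P is now [[7]].
Step i=1: Q has 1 at row 1, column 1; remove that cell from P, ejecting 7. So w(1) = 7. P is now [].

So w = 7 5 4 6 3 2 1.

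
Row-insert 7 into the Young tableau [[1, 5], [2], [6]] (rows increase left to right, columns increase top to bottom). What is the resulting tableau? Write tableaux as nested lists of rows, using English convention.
7 is larger than every entry of row 1, so it is appended to row 1. The new tableau is [[1, 5, 7], [2], [6]].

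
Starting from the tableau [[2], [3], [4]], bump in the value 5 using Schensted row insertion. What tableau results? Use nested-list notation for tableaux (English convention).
5 is larger than every entry of row 1, so it is appended to row 1. The new tableau is [[2, 5], [3], [4]].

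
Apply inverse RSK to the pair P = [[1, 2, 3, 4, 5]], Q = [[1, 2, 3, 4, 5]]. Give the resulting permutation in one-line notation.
Reverse the RSK construction: for i from n down to 1, find the cell of Q containing i, remove the entry at that cell from P, and reverse-bump it up through P; the value ejected from row 1 is w(i).

Step i=5: Q has 5 at row 1, column 5; remove that cell from P, ejecting 5. So w(5) = 5. P is now [[1, 2, 3, 4]].
Step i=4: Q has 4 at row 1, column 4; remove that cell from P, ejecting 4. So w(4) = 4. P is now [[1, 2, 3]].
Step i=3: Q has 3 at row 1, column 3; remove that cell from P, ejecting 3. So w(3) = 3. P is now [[1, 2]].
Step i=2: Q has 2 at row 1, column 2; remove that cell from P, ejecting 2. So w(2) = 2. P is now [[1]].
Step i=1: Q has 1 at row 1, column 1; remove that cell from P, ejecting 1. So w(1) = 1. P is now [].

So w = 1 2 3 4 5.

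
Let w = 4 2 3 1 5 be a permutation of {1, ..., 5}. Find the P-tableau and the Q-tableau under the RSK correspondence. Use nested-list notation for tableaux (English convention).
Insert each entry of the permutation into P by Schensted row insertion, recording in Q the position of each new cell.

After inserting 4: P = [[4]].
After inserting 2: P = [[2], [4]].
After inserting 3: P = [[2, 3], [4]].
After inserting 1: P = [[1, 3], [2], [4]].
After inserting 5: P = [[1, 3, 5], [2], [4]].

So P = [[1, 3, 5], [2], [4]], Q = [[1, 3, 5], [2], [4]].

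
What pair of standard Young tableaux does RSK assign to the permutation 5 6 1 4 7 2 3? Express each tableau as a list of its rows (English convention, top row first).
P = [[1, 2, 3], [4, 6, 7], [5]], Q = [[1, 2, 5], [3, 4, 7], [6]]

Insert each entry of the permutation into P by Schensted row insertion, recording in Q the position of each new cell.

Insert 5: appended to row 1. P = [[5]].
Insert 6: appended to row 1. P = [[5, 6]].
Insert 1: 1 bumps 5 from row 1; 5 starts row 2. P = [[1, 6], [5]].
Insert 4: 4 bumps 6 from row 1; 6 appends to row 2. P = [[1, 4], [5, 6]].
Insert 7: appended to row 1. P = [[1, 4, 7], [5, 6]].
Insert 2: 2 bumps 4 from row 1; 4 bumps 5 from row 2; 5 starts row 3. P = [[1, 2, 7], [4, 6], [5]].
Insert 3: 3 bumps 7 from row 1; 7 appends to row 2. P = [[1, 2, 3], [4, 6, 7], [5]].

So P = [[1, 2, 3], [4, 6, 7], [5]], Q = [[1, 2, 5], [3, 4, 7], [6]].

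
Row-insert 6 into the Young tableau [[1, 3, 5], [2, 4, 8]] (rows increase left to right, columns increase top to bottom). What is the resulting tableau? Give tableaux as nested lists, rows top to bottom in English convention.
6 is larger than every entry of row 1, so it is appended to row 1. The new tableau is [[1, 3, 5, 6], [2, 4, 8]].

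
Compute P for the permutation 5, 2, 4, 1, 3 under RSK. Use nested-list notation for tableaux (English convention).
Insert 5: appended to row 1. P = [[5]].
Insert 2: 2 bumps 5 from row 1; 5 starts row 2. P = [[2], [5]].
Insert 4: appended to row 1. P = [[2, 4], [5]].
Insert 1: 1 bumps 2 from row 1; 2 bumps 5 from row 2; 5 starts row 3. P = [[1, 4], [2], [5]].
Insert 3: 3 bumps 4 from row 1; 4 appends to row 2. P = [[1, 3], [2, 4], [5]].

So P = [[1, 3], [2, 4], [5]].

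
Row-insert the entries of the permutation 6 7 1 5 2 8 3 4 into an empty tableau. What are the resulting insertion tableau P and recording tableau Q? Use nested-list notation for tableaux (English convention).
P = [[1, 2, 3, 4], [5, 7, 8], [6]], Q = [[1, 2, 6, 8], [3, 4, 7], [5]]

Insert each entry of the permutation into P by Schensted row insertion, recording in Q the position of each new cell.

Insert 6: appended to row 1. P = [[6]], Q = [[1]].
Insert 7: appended to row 1. P = [[6, 7]], Q = [[1, 2]].
Insert 1: 1 bumps 6 from row 1; 6 starts row 2. P = [[1, 7], [6]], Q = [[1, 2], [3]].
Insert 5: 5 bumps 7 from row 1; 7 appends to row 2. P = [[1, 5], [6, 7]], Q = [[1, 2], [3, 4]].
Insert 2: 2 bumps 5 from row 1; 5 bumps 6 from row 2; 6 starts row 3. P = [[1, 2], [5, 7], [6]], Q = [[1, 2], [3, 4], [5]].
Insert 8: appended to row 1. P = [[1, 2, 8], [5, 7], [6]], Q = [[1, 2, 6], [3, 4], [5]].
Insert 3: 3 bumps 8 from row 1; 8 appends to row 2. P = [[1, 2, 3], [5, 7, 8], [6]], Q = [[1, 2, 6], [3, 4, 7], [5]].
Insert 4: appended to row 1. P = [[1, 2, 3, 4], [5, 7, 8], [6]], Q = [[1, 2, 6, 8], [3, 4, 7], [5]].

So P = [[1, 2, 3, 4], [5, 7, 8], [6]], Q = [[1, 2, 6, 8], [3, 4, 7], [5]].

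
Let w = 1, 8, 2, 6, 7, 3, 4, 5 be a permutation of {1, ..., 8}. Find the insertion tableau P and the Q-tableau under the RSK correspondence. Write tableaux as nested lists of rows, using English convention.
Insert each entry of the permutation into P by Schensted row insertion, recording in Q the position of each new cell.

Insert 1: appended to row 1. P = [[1]], Q = [[1]].
Insert 8: appended to row 1. P = [[1, 8]], Q = [[1, 2]].
Insert 2: 2 bumps 8 from row 1; 8 starts row 2. P = [[1, 2], [8]], Q = [[1, 2], [3]].
Insert 6: appended to row 1. P = [[1, 2, 6], [8]], Q = [[1, 2, 4], [3]].
Insert 7: appended to row 1. P = [[1, 2, 6, 7], [8]], Q = [[1, 2, 4, 5], [3]].
Insert 3: 3 bumps 6 from row 1; 6 bumps 8 from row 2; 8 starts row 3. P = [[1, 2, 3, 7], [6], [8]], Q = [[1, 2, 4, 5], [3], [6]].
Insert 4: 4 bumps 7 from row 1; 7 appends to row 2. P = [[1, 2, 3, 4], [6, 7], [8]], Q = [[1, 2, 4, 5], [3, 7], [6]].
Insert 5: appended to row 1. P = [[1, 2, 3, 4, 5], [6, 7], [8]], Q = [[1, 2, 4, 5, 8], [3, 7], [6]].

So P = [[1, 2, 3, 4, 5], [6, 7], [8]], Q = [[1, 2, 4, 5, 8], [3, 7], [6]].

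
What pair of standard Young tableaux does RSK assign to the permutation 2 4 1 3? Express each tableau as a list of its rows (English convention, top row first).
Insert each entry of the permutation into P by Schensted row insertion, recording in Q the position of each new cell.

Insert 2: appended to row 1. P = [[2]].
Insert 4: appended to row 1. P = [[2, 4]].
Insert 1: 1 bumps 2 from row 1; 2 starts row 2. P = [[1, 4], [2]].
Insert 3: 3 bumps 4 from row 1; 4 appends to row 2. P = [[1, 3], [2, 4]].

So P = [[1, 3], [2, 4]], Q = [[1, 2], [3, 4]].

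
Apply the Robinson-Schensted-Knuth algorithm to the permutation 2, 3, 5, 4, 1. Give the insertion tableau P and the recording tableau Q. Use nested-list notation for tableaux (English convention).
Insert each entry of the permutation into P by Schensted row insertion, recording in Q the position of each new cell.

Insert 2: appended to row 1. P = [[2]].
Insert 3: appended to row 1. P = [[2, 3]].
Insert 5: appended to row 1. P = [[2, 3, 5]].
Insert 4: 4 bumps 5 from row 1; 5 starts row 2. P = [[2, 3, 4], [5]].
Insert 1: 1 bumps 2 from row 1; 2 bumps 5 from row 2; 5 starts row 3. P = [[1, 3, 4], [2], [5]].

So P = [[1, 3, 4], [2], [5]], Q = [[1, 2, 3], [4], [5]].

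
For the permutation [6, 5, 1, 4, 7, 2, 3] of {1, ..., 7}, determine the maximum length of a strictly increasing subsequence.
3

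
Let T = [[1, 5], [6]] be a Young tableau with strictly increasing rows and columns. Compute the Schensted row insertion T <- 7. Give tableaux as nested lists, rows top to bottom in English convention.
7 is larger than every entry of row 1, so it is appended to row 1. The new tableau is [[1, 5, 7], [6]].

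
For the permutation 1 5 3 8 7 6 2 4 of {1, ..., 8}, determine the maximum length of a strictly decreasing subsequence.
4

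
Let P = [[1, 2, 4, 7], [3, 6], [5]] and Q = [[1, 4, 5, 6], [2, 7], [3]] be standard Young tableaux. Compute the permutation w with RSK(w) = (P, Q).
5 3 1 2 6 7 4

Reverse the RSK construction: for i from n down to 1, find the cell of Q containing i, remove the entry at that cell from P, and reverse-bump it up through P; the value ejected from row 1 is w(i).

Step i=7: Q has 7 at row 2, column 2; remove 6 from row 2 of P and reverse-bump: 6 enters row 1 and ejects 4. So w(7) = 4. P is now [[1, 2, 6, 7], [3], [5]].
Step i=6: Q has 6 at row 1, column 4; remove that cell from P, ejecting 7. So w(6) = 7. P is now [[1, 2, 6], [3], [5]].
Step i=5: Q has 5 at row 1, column 3; remove that cell from P, ejecting 6. So w(5) = 6. P is now [[1, 2], [3], [5]].
Step i=4: Q has 4 at row 1, column 2; remove that cell from P, ejecting 2. So w(4) = 2. P is now [[1], [3], [5]].
Step i=3: Q has 3 at row 3, column 1; remove 5 from row 3 of P and reverse-bump: 5 enters row 2 and ejects 3; 3 enters row 1 and ejects 1. So w(3) = 1. P is now [[3], [5]].
Step i=2: Q has 2 at row 2, column 1; remove 5 from row 2 of P and reverse-bump: 5 enters row 1 and ejects 3. So w(2) = 3. P is now [[5]].
Step i=1: Q has 1 at row 1, column 1; remove that cell from P, ejecting 5. So w(1) = 5. P is now [].

So w = 5 3 1 2 6 7 4.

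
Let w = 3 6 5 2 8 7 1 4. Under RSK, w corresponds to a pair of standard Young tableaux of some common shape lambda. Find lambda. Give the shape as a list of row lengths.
Row-insert each entry into an empty tableau.

After inserting 3: P = [[3]].
After inserting 6: P = [[3, 6]].
After inserting 5: P = [[3, 5], [6]].
After inserting 2: P = [[2, 5], [3], [6]].
After inserting 8: P = [[2, 5, 8], [3], [6]].
After inserting 7: P = [[2, 5, 7], [3, 8], [6]].
After inserting 1: P = [[1, 5, 7], [2, 8], [3], [6]].
After inserting 4: P = [[1, 4, 7], [2, 5], [3, 8], [6]].

The final insertion tableau P = [[1, 4, 7], [2, 5], [3, 8], [6]] has shape [3, 2, 2, 1].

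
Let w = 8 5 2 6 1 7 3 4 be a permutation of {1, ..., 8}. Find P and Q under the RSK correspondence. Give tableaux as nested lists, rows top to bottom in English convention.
P = [[1, 3, 4], [2, 6, 7], [5], [8]], Q = [[1, 4, 6], [2, 7, 8], [3], [5]]

Insert each entry of the permutation into P by Schensted row insertion, recording in Q the position of each new cell.

Insert 8: appended to row 1. P = [[8]].
Insert 5: 5 bumps 8 from row 1; 8 starts row 2. P = [[5], [8]].
Insert 2: 2 bumps 5 from row 1; 5 bumps 8 from row 2; 8 starts row 3. P = [[2], [5], [8]].
Insert 6: appended to row 1. P = [[2, 6], [5], [8]].
Insert 1: 1 bumps 2 from row 1; 2 bumps 5 from row 2; 5 bumps 8 from row 3; 8 starts row 4. P = [[1, 6], [2], [5], [8]].
Insert 7: appended to row 1. P = [[1, 6, 7], [2], [5], [8]].
Insert 3: 3 bumps 6 from row 1; 6 appends to row 2. P = [[1, 3, 7], [2, 6], [5], [8]].
Insert 4: 4 bumps 7 from row 1; 7 appends to row 2. P = [[1, 3, 4], [2, 6, 7], [5], [8]].

So P = [[1, 3, 4], [2, 6, 7], [5], [8]], Q = [[1, 4, 6], [2, 7, 8], [3], [5]].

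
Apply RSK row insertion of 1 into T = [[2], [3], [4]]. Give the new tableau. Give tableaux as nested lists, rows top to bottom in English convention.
[[1], [2], [3], [4]]

In row 1, 1 replaces 2 (the leftmost entry greater than 1); 2 is bumped to row 2. In row 2, 2 replaces 3 (the leftmost entry greater than 2); 3 is bumped to row 3. In row 3, 3 replaces 4 (the leftmost entry greater than 3); 4 is bumped to row 4. 4 starts a new row 4. The new tableau is [[1], [2], [3], [4]].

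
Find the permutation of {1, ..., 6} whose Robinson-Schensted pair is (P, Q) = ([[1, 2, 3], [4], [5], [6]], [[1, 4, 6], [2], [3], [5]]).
Reverse the RSK construction: for i from n down to 1, find the cell of Q containing i, remove the entry at that cell from P, and reverse-bump it up through P; the value ejected from row 1 is w(i).

Step i=6: Q has 6 at row 1, column 3; remove that cell from P, ejecting 3. So w(6) = 3. P is now [[1, 2], [4], [5], [6]].
Step i=5: Q has 5 at row 4, column 1; remove 6 from row 4 of P and reverse-bump: 6 enters row 3 and ejects 5; 5 enters row 2 and ejects 4; 4 enters row 1 and ejects 2. So w(5) = 2. P is now [[1, 4], [5], [6]].
Step i=4: Q has 4 at row 1, column 2; remove that cell from P, ejecting 4. So w(4) = 4. P is now [[1], [5], [6]].
Step i=3: Q has 3 at row 3, column 1; remove 6 from row 3 of P and reverse-bump: 6 enters row 2 and ejects 5; 5 enters row 1 and ejects 1. So w(3) = 1. P is now [[5], [6]].
Step i=2: Q has 2 at row 2, column 1; remove 6 from row 2 of P and reverse-bump: 6 enters row 1 and ejects 5. So w(2) = 5. P is now [[6]].
Step i=1: Q has 1 at row 1, column 1; remove that cell from P, ejecting 6. So w(1) = 6. P is now [].

So w = 6 5 1 4 2 3.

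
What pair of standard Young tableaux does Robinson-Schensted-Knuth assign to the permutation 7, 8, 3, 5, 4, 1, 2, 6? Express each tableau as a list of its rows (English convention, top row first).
Insert each entry of the permutation into P by Schensted row insertion, recording in Q the position of each new cell.

Insert 7: appended to row 1. P = [[7]].
Insert 8: appended to row 1. P = [[7, 8]].
Insert 3: 3 bumps 7 from row 1; 7 starts row 2. P = [[3, 8], [7]].
Insert 5: 5 bumps 8 from row 1; 8 appends to row 2. P = [[3, 5], [7, 8]].
Insert 4: 4 bumps 5 from row 1; 5 bumps 7 from row 2; 7 starts row 3. P = [[3, 4], [5, 8], [7]].
Insert 1: 1 bumps 3 from row 1; 3 bumps 5 from row 2; 5 bumps 7 from row 3; 7 starts row 4. P = [[1, 4], [3, 8], [5], [7]].
Insert 2: 2 bumps 4 from row 1; 4 bumps 8 from row 2; 8 appends to row 3. P = [[1, 2], [3, 4], [5, 8], [7]].
Insert 6: appended to row 1. P = [[1, 2, 6], [3, 4], [5, 8], [7]].

So P = [[1, 2, 6], [3, 4], [5, 8], [7]], Q = [[1, 2, 8], [3, 4], [5, 7], [6]].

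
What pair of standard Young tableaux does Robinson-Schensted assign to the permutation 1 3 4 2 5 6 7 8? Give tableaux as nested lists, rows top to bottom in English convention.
Insert each entry of the permutation into P by Schensted row insertion, recording in Q the position of each new cell.

Insert 1: appended to row 1. P = [[1]].
Insert 3: appended to row 1. P = [[1, 3]].
Insert 4: appended to row 1. P = [[1, 3, 4]].
Insert 2: 2 bumps 3 from row 1; 3 starts row 2. P = [[1, 2, 4], [3]].
Insert 5: appended to row 1. P = [[1, 2, 4, 5], [3]].
Insert 6: appended to row 1. P = [[1, 2, 4, 5, 6], [3]].
Insert 7: appended to row 1. P = [[1, 2, 4, 5, 6, 7], [3]].
Insert 8: appended to row 1. P = [[1, 2, 4, 5, 6, 7, 8], [3]].

So P = [[1, 2, 4, 5, 6, 7, 8], [3]], Q = [[1, 2, 3, 5, 6, 7, 8], [4]].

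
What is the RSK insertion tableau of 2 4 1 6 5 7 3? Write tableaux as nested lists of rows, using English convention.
Insert 2: appended to row 1. P = [[2]].
Insert 4: appended to row 1. P = [[2, 4]].
Insert 1: 1 bumps 2 from row 1; 2 starts row 2. P = [[1, 4], [2]].
Insert 6: appended to row 1. P = [[1, 4, 6], [2]].
Insert 5: 5 bumps 6 from row 1; 6 appends to row 2. P = [[1, 4, 5], [2, 6]].
Insert 7: appended to row 1. P = [[1, 4, 5, 7], [2, 6]].
Insert 3: 3 bumps 4 from row 1; 4 bumps 6 from row 2; 6 starts row 3. P = [[1, 3, 5, 7], [2, 4], [6]].

So P = [[1, 3, 5, 7], [2, 4], [6]].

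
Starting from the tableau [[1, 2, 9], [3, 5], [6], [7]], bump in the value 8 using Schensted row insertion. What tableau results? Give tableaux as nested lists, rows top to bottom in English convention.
[[1, 2, 8], [3, 5, 9], [6], [7]]

In row 1, 8 replaces 9 (the leftmost entry greater than 8); 9 is bumped to row 2. 9 is appended to row 2. The new tableau is [[1, 2, 8], [3, 5, 9], [6], [7]].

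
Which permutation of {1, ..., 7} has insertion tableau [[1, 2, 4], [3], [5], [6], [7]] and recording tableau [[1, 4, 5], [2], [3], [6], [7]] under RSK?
7 6 1 3 5 4 2

Reverse RSK: for i = n, n-1, ..., 1, locate i in Q, remove the corresponding corner cell from P, and reverse-bump its entry up through P; the value ejected from row 1 is w(i).

So w = 7 6 1 3 5 4 2.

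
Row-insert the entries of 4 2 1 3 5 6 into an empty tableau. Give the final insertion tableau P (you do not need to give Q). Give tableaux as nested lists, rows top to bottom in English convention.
Insert 4: appended to row 1. P = [[4]].
Insert 2: 2 bumps 4 from row 1; 4 starts row 2. P = [[2], [4]].
Insert 1: 1 bumps 2 from row 1; 2 bumps 4 from row 2; 4 starts row 3. P = [[1], [2], [4]].
Insert 3: appended to row 1. P = [[1, 3], [2], [4]].
Insert 5: appended to row 1. P = [[1, 3, 5], [2], [4]].
Insert 6: appended to row 1. P = [[1, 3, 5, 6], [2], [4]].

So P = [[1, 3, 5, 6], [2], [4]].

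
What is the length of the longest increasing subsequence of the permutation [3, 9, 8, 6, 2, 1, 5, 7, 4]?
3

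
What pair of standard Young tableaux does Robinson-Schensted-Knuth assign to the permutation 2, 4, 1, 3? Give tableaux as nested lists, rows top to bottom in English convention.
Insert each entry of the permutation into P by Schensted row insertion, recording in Q the position of each new cell.

Insert 2: appended to row 1. P = [[2]].
Insert 4: appended to row 1. P = [[2, 4]].
Insert 1: 1 bumps 2 from row 1; 2 starts row 2. P = [[1, 4], [2]].
Insert 3: 3 bumps 4 from row 1; 4 appends to row 2. P = [[1, 3], [2, 4]].

So P = [[1, 3], [2, 4]], Q = [[1, 2], [3, 4]].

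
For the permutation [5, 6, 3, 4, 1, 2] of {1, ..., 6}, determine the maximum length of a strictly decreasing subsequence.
3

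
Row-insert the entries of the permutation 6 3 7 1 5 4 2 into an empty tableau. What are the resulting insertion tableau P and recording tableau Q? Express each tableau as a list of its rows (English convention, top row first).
P = [[1, 2], [3, 4], [5, 7], [6]], Q = [[1, 3], [2, 5], [4, 6], [7]]

Insert each entry of the permutation into P by Schensted row insertion, recording in Q the position of each new cell.

After inserting 6: P = [[6]].
After inserting 3: P = [[3], [6]].
After inserting 7: P = [[3, 7], [6]].
After inserting 1: P = [[1, 7], [3], [6]].
After inserting 5: P = [[1, 5], [3, 7], [6]].
After inserting 4: P = [[1, 4], [3, 5], [6, 7]].
After inserting 2: P = [[1, 2], [3, 4], [5, 7], [6]].

So P = [[1, 2], [3, 4], [5, 7], [6]], Q = [[1, 3], [2, 5], [4, 6], [7]].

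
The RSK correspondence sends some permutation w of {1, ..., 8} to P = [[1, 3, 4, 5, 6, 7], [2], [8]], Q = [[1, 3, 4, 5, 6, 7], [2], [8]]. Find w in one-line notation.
Reverse RSK: for i = n, n-1, ..., 1, locate i in Q, remove the corresponding corner cell from P, and reverse-bump its entry up through P; the value ejected from row 1 is w(i).

So w = 8 2 3 4 5 6 7 1.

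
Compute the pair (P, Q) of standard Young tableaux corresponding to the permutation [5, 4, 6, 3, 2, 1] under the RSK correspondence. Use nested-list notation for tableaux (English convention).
Insert each entry of the permutation into P by Schensted row insertion, recording in Q the position of each new cell.

Insert 5: appended to row 1. P = [[5]], Q = [[1]].
Insert 4: 4 bumps 5 from row 1; 5 starts row 2. P = [[4], [5]], Q = [[1], [2]].
Insert 6: appended to row 1. P = [[4, 6], [5]], Q = [[1, 3], [2]].
Insert 3: 3 bumps 4 from row 1; 4 bumps 5 from row 2; 5 starts row 3. P = [[3, 6], [4], [5]], Q = [[1, 3], [2], [4]].
Insert 2: 2 bumps 3 from row 1; 3 bumps 4 from row 2; 4 bumps 5 from row 3; 5 starts row 4. P = [[2, 6], [3], [4], [5]], Q = [[1, 3], [2], [4], [5]].
Insert 1: 1 bumps 2 from row 1; 2 bumps 3 from row 2; 3 bumps 4 from row 3; 4 bumps 5 from row 4; 5 starts row 5. P = [[1, 6], [2], [3], [4], [5]], Q = [[1, 3], [2], [4], [5], [6]].

So P = [[1, 6], [2], [3], [4], [5]], Q = [[1, 3], [2], [4], [5], [6]].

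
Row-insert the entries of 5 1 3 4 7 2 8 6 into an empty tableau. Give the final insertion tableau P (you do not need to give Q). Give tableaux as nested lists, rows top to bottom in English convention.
Insert 5: appended to row 1. P = [[5]].
Insert 1: 1 bumps 5 from row 1; 5 starts row 2. P = [[1], [5]].
Insert 3: appended to row 1. P = [[1, 3], [5]].
Insert 4: appended to row 1. P = [[1, 3, 4], [5]].
Insert 7: appended to row 1. P = [[1, 3, 4, 7], [5]].
Insert 2: 2 bumps 3 from row 1; 3 bumps 5 from row 2; 5 starts row 3. P = [[1, 2, 4, 7], [3], [5]].
Insert 8: appended to row 1. P = [[1, 2, 4, 7, 8], [3], [5]].
Insert 6: 6 bumps 7 from row 1; 7 appends to row 2. P = [[1, 2, 4, 6, 8], [3, 7], [5]].

So P = [[1, 2, 4, 6, 8], [3, 7], [5]].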